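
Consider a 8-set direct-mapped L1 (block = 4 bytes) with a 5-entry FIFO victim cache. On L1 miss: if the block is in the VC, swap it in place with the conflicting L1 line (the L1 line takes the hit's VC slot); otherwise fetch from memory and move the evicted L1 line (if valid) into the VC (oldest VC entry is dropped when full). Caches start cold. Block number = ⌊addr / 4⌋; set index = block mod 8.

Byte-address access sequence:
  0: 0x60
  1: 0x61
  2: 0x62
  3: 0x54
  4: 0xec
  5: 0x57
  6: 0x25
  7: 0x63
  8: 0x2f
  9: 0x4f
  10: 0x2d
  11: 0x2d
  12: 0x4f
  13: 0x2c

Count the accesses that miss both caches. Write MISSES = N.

  [0] addr=0x60 blk=24 s=0: MISS | VC []
  [1] addr=0x61 blk=24 s=0: L1-HIT | VC []
  [2] addr=0x62 blk=24 s=0: L1-HIT | VC []
  [3] addr=0x54 blk=21 s=5: MISS | VC []
  [4] addr=0xec blk=59 s=3: MISS | VC []
  [5] addr=0x57 blk=21 s=5: L1-HIT | VC []
  [6] addr=0x25 blk=9 s=1: MISS | VC []
  [7] addr=0x63 blk=24 s=0: L1-HIT | VC []
  [8] addr=0x2f blk=11 s=3: MISS | VC [59]
  [9] addr=0x4f blk=19 s=3: MISS | VC [59, 11]
  [10] addr=0x2d blk=11 s=3: VC-HIT | VC [59, 19]
  [11] addr=0x2d blk=11 s=3: L1-HIT | VC [59, 19]
  [12] addr=0x4f blk=19 s=3: VC-HIT | VC [59, 11]
  [13] addr=0x2c blk=11 s=3: VC-HIT | VC [59, 19]

MISSES = 6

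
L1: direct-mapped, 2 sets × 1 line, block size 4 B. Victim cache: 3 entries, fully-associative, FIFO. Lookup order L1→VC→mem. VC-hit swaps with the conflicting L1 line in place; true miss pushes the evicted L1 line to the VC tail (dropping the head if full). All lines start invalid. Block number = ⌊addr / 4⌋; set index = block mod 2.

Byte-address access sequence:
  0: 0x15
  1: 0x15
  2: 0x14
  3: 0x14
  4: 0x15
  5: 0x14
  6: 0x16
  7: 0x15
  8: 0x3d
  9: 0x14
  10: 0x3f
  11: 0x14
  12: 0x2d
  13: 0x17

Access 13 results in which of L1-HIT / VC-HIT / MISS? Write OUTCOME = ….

  [0] addr=0x15 blk=5 s=1: MISS | VC []
  [1] addr=0x15 blk=5 s=1: L1-HIT | VC []
  [2] addr=0x14 blk=5 s=1: L1-HIT | VC []
  [3] addr=0x14 blk=5 s=1: L1-HIT | VC []
  [4] addr=0x15 blk=5 s=1: L1-HIT | VC []
  [5] addr=0x14 blk=5 s=1: L1-HIT | VC []
  [6] addr=0x16 blk=5 s=1: L1-HIT | VC []
  [7] addr=0x15 blk=5 s=1: L1-HIT | VC []
  [8] addr=0x3d blk=15 s=1: MISS | VC [5]
  [9] addr=0x14 blk=5 s=1: VC-HIT | VC [15]
  [10] addr=0x3f blk=15 s=1: VC-HIT | VC [5]
  [11] addr=0x14 blk=5 s=1: VC-HIT | VC [15]
  [12] addr=0x2d blk=11 s=1: MISS | VC [15, 5]
  [13] addr=0x17 blk=5 s=1: VC-HIT | VC [15, 11]

OUTCOME = VC-HIT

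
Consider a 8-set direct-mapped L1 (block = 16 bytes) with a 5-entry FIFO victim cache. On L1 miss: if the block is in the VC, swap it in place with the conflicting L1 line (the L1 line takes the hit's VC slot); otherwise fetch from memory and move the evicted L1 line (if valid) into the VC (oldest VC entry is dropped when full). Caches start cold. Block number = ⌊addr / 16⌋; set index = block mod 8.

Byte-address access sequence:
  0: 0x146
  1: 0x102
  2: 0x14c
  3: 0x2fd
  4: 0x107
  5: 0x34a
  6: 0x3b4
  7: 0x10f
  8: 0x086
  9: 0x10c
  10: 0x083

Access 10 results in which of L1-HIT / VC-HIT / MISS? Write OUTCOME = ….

OUTCOME = VC-HIT

  [0] addr=0x146 blk=20 s=4: MISS | VC []
  [1] addr=0x102 blk=16 s=0: MISS | VC []
  [2] addr=0x14c blk=20 s=4: L1-HIT | VC []
  [3] addr=0x2fd blk=47 s=7: MISS | VC []
  [4] addr=0x107 blk=16 s=0: L1-HIT | VC []
  [5] addr=0x34a blk=52 s=4: MISS | VC [20]
  [6] addr=0x3b4 blk=59 s=3: MISS | VC [20]
  [7] addr=0x10f blk=16 s=0: L1-HIT | VC [20]
  [8] addr=0x86 blk=8 s=0: MISS | VC [20, 16]
  [9] addr=0x10c blk=16 s=0: VC-HIT | VC [20, 8]
  [10] addr=0x83 blk=8 s=0: VC-HIT | VC [20, 16]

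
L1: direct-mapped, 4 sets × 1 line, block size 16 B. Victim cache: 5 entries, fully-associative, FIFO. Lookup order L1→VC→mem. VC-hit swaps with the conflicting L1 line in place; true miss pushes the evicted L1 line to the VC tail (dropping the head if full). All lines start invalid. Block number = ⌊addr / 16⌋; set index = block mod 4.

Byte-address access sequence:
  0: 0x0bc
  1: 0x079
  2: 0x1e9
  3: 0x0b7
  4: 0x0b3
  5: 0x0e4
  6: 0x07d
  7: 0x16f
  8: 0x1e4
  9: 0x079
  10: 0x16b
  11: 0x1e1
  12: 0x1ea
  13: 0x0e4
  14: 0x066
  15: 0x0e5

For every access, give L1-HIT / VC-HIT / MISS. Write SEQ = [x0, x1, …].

  [0] addr=0xbc blk=11 s=3: MISS | VC []
  [1] addr=0x79 blk=7 s=3: MISS | VC [11]
  [2] addr=0x1e9 blk=30 s=2: MISS | VC [11]
  [3] addr=0xb7 blk=11 s=3: VC-HIT | VC [7]
  [4] addr=0xb3 blk=11 s=3: L1-HIT | VC [7]
  [5] addr=0xe4 blk=14 s=2: MISS | VC [7, 30]
  [6] addr=0x7d blk=7 s=3: VC-HIT | VC [11, 30]
  [7] addr=0x16f blk=22 s=2: MISS | VC [11, 30, 14]
  [8] addr=0x1e4 blk=30 s=2: VC-HIT | VC [11, 22, 14]
  [9] addr=0x79 blk=7 s=3: L1-HIT | VC [11, 22, 14]
  [10] addr=0x16b blk=22 s=2: VC-HIT | VC [11, 30, 14]
  [11] addr=0x1e1 blk=30 s=2: VC-HIT | VC [11, 22, 14]
  [12] addr=0x1ea blk=30 s=2: L1-HIT | VC [11, 22, 14]
  [13] addr=0xe4 blk=14 s=2: VC-HIT | VC [11, 22, 30]
  [14] addr=0x66 blk=6 s=2: MISS | VC [11, 22, 30, 14]
  [15] addr=0xe5 blk=14 s=2: VC-HIT | VC [11, 22, 30, 6]

SEQ = [MISS, MISS, MISS, VC-HIT, L1-HIT, MISS, VC-HIT, MISS, VC-HIT, L1-HIT, VC-HIT, VC-HIT, L1-HIT, VC-HIT, MISS, VC-HIT]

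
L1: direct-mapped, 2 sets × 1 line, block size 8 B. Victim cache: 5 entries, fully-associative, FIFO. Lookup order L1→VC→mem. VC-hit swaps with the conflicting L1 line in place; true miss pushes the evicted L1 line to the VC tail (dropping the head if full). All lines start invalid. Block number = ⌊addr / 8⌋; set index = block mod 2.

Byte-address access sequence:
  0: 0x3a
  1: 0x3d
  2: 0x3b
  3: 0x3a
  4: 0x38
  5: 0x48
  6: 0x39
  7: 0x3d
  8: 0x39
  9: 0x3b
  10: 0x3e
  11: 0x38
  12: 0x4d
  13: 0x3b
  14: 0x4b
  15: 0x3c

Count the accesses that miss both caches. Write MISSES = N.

  [0] addr=0x3a blk=7 s=1: MISS | VC []
  [1] addr=0x3d blk=7 s=1: L1-HIT | VC []
  [2] addr=0x3b blk=7 s=1: L1-HIT | VC []
  [3] addr=0x3a blk=7 s=1: L1-HIT | VC []
  [4] addr=0x38 blk=7 s=1: L1-HIT | VC []
  [5] addr=0x48 blk=9 s=1: MISS | VC [7]
  [6] addr=0x39 blk=7 s=1: VC-HIT | VC [9]
  [7] addr=0x3d blk=7 s=1: L1-HIT | VC [9]
  [8] addr=0x39 blk=7 s=1: L1-HIT | VC [9]
  [9] addr=0x3b blk=7 s=1: L1-HIT | VC [9]
  [10] addr=0x3e blk=7 s=1: L1-HIT | VC [9]
  [11] addr=0x38 blk=7 s=1: L1-HIT | VC [9]
  [12] addr=0x4d blk=9 s=1: VC-HIT | VC [7]
  [13] addr=0x3b blk=7 s=1: VC-HIT | VC [9]
  [14] addr=0x4b blk=9 s=1: VC-HIT | VC [7]
  [15] addr=0x3c blk=7 s=1: VC-HIT | VC [9]

MISSES = 2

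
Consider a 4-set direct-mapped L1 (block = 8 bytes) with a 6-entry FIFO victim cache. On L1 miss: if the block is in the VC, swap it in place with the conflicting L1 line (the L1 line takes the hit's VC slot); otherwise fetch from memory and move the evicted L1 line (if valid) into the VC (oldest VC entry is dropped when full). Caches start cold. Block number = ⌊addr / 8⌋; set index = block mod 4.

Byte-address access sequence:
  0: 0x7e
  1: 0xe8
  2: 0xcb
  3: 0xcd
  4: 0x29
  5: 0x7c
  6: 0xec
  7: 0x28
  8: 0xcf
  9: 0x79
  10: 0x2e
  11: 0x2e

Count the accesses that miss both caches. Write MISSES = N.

  [0] addr=0x7e blk=15 s=3: MISS | VC []
  [1] addr=0xe8 blk=29 s=1: MISS | VC []
  [2] addr=0xcb blk=25 s=1: MISS | VC [29]
  [3] addr=0xcd blk=25 s=1: L1-HIT | VC [29]
  [4] addr=0x29 blk=5 s=1: MISS | VC [29, 25]
  [5] addr=0x7c blk=15 s=3: L1-HIT | VC [29, 25]
  [6] addr=0xec blk=29 s=1: VC-HIT | VC [5, 25]
  [7] addr=0x28 blk=5 s=1: VC-HIT | VC [29, 25]
  [8] addr=0xcf blk=25 s=1: VC-HIT | VC [29, 5]
  [9] addr=0x79 blk=15 s=3: L1-HIT | VC [29, 5]
  [10] addr=0x2e blk=5 s=1: VC-HIT | VC [29, 25]
  [11] addr=0x2e blk=5 s=1: L1-HIT | VC [29, 25]

MISSES = 4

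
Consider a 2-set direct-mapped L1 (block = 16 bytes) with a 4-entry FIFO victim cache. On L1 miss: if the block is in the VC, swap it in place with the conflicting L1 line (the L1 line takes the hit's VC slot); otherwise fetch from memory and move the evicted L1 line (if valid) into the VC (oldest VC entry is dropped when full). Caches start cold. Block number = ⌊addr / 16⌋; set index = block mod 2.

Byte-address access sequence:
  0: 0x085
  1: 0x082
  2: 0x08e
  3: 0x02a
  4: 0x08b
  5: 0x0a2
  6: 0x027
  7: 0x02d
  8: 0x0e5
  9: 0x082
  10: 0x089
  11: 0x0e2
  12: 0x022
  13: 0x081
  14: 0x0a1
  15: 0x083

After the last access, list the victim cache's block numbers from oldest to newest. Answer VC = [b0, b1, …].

0: 0x85 (blk 8, set 0) → MISS  vc=[]
1: 0x82 (blk 8, set 0) → L1-HIT  vc=[]
2: 0x8e (blk 8, set 0) → L1-HIT  vc=[]
3: 0x2a (blk 2, set 0) → MISS  vc=[8]
4: 0x8b (blk 8, set 0) → VC-HIT  vc=[2]
5: 0xa2 (blk 10, set 0) → MISS  vc=[2, 8]
6: 0x27 (blk 2, set 0) → VC-HIT  vc=[10, 8]
7: 0x2d (blk 2, set 0) → L1-HIT  vc=[10, 8]
8: 0xe5 (blk 14, set 0) → MISS  vc=[10, 8, 2]
9: 0x82 (blk 8, set 0) → VC-HIT  vc=[10, 14, 2]
10: 0x89 (blk 8, set 0) → L1-HIT  vc=[10, 14, 2]
11: 0xe2 (blk 14, set 0) → VC-HIT  vc=[10, 8, 2]
12: 0x22 (blk 2, set 0) → VC-HIT  vc=[10, 8, 14]
13: 0x81 (blk 8, set 0) → VC-HIT  vc=[10, 2, 14]
14: 0xa1 (blk 10, set 0) → VC-HIT  vc=[8, 2, 14]
15: 0x83 (blk 8, set 0) → VC-HIT  vc=[10, 2, 14]

VC = [10, 2, 14]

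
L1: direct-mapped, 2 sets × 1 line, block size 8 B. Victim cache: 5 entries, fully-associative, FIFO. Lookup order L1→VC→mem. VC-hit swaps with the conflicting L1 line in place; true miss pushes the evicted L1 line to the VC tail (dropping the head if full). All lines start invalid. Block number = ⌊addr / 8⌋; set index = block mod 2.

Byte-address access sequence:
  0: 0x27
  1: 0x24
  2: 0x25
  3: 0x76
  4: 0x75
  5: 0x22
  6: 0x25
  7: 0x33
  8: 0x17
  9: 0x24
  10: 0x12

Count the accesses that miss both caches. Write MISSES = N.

  [0] addr=0x27 blk=4 s=0: MISS | VC []
  [1] addr=0x24 blk=4 s=0: L1-HIT | VC []
  [2] addr=0x25 blk=4 s=0: L1-HIT | VC []
  [3] addr=0x76 blk=14 s=0: MISS | VC [4]
  [4] addr=0x75 blk=14 s=0: L1-HIT | VC [4]
  [5] addr=0x22 blk=4 s=0: VC-HIT | VC [14]
  [6] addr=0x25 blk=4 s=0: L1-HIT | VC [14]
  [7] addr=0x33 blk=6 s=0: MISS | VC [14, 4]
  [8] addr=0x17 blk=2 s=0: MISS | VC [14, 4, 6]
  [9] addr=0x24 blk=4 s=0: VC-HIT | VC [14, 2, 6]
  [10] addr=0x12 blk=2 s=0: VC-HIT | VC [14, 4, 6]

MISSES = 4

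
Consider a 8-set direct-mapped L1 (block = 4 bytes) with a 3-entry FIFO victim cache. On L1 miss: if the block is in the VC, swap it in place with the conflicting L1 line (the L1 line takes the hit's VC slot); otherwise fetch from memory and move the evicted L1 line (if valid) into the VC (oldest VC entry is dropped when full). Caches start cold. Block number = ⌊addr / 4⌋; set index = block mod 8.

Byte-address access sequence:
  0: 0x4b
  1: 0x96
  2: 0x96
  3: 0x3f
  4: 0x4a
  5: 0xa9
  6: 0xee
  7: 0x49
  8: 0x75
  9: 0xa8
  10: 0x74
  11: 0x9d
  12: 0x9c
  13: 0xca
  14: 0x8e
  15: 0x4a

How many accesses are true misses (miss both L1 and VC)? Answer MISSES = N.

  [0] addr=0x4b blk=18 s=2: MISS | VC []
  [1] addr=0x96 blk=37 s=5: MISS | VC []
  [2] addr=0x96 blk=37 s=5: L1-HIT | VC []
  [3] addr=0x3f blk=15 s=7: MISS | VC []
  [4] addr=0x4a blk=18 s=2: L1-HIT | VC []
  [5] addr=0xa9 blk=42 s=2: MISS | VC [18]
  [6] addr=0xee blk=59 s=3: MISS | VC [18]
  [7] addr=0x49 blk=18 s=2: VC-HIT | VC [42]
  [8] addr=0x75 blk=29 s=5: MISS | VC [42, 37]
  [9] addr=0xa8 blk=42 s=2: VC-HIT | VC [18, 37]
  [10] addr=0x74 blk=29 s=5: L1-HIT | VC [18, 37]
  [11] addr=0x9d blk=39 s=7: MISS | VC [18, 37, 15]
  [12] addr=0x9c blk=39 s=7: L1-HIT | VC [18, 37, 15]
  [13] addr=0xca blk=50 s=2: MISS | VC [37, 15, 42]
  [14] addr=0x8e blk=35 s=3: MISS | VC [15, 42, 59]
  [15] addr=0x4a blk=18 s=2: MISS | VC [42, 59, 50]

MISSES = 10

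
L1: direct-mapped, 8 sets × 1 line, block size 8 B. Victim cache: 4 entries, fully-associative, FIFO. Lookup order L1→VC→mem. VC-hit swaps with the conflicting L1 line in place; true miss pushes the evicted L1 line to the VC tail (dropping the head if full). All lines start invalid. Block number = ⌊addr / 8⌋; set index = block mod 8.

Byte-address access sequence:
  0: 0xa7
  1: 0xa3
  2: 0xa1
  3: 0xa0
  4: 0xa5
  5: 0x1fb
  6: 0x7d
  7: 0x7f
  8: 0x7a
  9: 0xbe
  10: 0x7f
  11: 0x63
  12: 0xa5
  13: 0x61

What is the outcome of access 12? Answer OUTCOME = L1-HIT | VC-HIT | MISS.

#0 0xa7→b20/s4 MISS; vc=[]
#1 0xa3→b20/s4 L1-HIT; vc=[]
#2 0xa1→b20/s4 L1-HIT; vc=[]
#3 0xa0→b20/s4 L1-HIT; vc=[]
#4 0xa5→b20/s4 L1-HIT; vc=[]
#5 0x1fb→b63/s7 MISS; vc=[]
#6 0x7d→b15/s7 MISS; vc=[63]
#7 0x7f→b15/s7 L1-HIT; vc=[63]
#8 0x7a→b15/s7 L1-HIT; vc=[63]
#9 0xbe→b23/s7 MISS; vc=[63,15]
#10 0x7f→b15/s7 VC-HIT; vc=[63,23]
#11 0x63→b12/s4 MISS; vc=[63,23,20]
#12 0xa5→b20/s4 VC-HIT; vc=[63,23,12]
#13 0x61→b12/s4 VC-HIT; vc=[63,23,20]

OUTCOME = VC-HIT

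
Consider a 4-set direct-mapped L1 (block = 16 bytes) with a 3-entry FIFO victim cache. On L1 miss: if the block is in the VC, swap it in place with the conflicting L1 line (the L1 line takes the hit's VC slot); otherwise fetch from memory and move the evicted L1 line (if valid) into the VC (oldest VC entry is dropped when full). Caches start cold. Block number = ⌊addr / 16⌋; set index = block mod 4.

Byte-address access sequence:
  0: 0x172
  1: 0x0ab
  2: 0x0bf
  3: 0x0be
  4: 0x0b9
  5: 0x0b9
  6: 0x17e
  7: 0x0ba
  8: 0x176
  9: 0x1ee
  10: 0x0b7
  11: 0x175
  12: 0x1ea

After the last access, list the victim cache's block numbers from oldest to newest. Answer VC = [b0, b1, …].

VC = [11, 10]

#0 0x172→b23/s3 MISS; vc=[]
#1 0xab→b10/s2 MISS; vc=[]
#2 0xbf→b11/s3 MISS; vc=[23]
#3 0xbe→b11/s3 L1-HIT; vc=[23]
#4 0xb9→b11/s3 L1-HIT; vc=[23]
#5 0xb9→b11/s3 L1-HIT; vc=[23]
#6 0x17e→b23/s3 VC-HIT; vc=[11]
#7 0xba→b11/s3 VC-HIT; vc=[23]
#8 0x176→b23/s3 VC-HIT; vc=[11]
#9 0x1ee→b30/s2 MISS; vc=[11,10]
#10 0xb7→b11/s3 VC-HIT; vc=[23,10]
#11 0x175→b23/s3 VC-HIT; vc=[11,10]
#12 0x1ea→b30/s2 L1-HIT; vc=[11,10]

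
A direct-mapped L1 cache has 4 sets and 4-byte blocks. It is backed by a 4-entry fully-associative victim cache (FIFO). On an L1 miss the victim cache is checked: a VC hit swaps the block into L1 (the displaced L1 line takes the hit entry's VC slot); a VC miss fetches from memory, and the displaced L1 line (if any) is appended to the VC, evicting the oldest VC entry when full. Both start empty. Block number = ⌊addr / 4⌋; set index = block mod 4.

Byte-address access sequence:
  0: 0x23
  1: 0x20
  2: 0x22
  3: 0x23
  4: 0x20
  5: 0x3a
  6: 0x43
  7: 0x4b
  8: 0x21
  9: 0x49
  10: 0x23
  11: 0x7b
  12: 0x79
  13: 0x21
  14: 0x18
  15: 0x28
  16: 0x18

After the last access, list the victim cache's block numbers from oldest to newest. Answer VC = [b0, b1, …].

#0 0x23→b8/s0 MISS; vc=[]
#1 0x20→b8/s0 L1-HIT; vc=[]
#2 0x22→b8/s0 L1-HIT; vc=[]
#3 0x23→b8/s0 L1-HIT; vc=[]
#4 0x20→b8/s0 L1-HIT; vc=[]
#5 0x3a→b14/s2 MISS; vc=[]
#6 0x43→b16/s0 MISS; vc=[8]
#7 0x4b→b18/s2 MISS; vc=[8,14]
#8 0x21→b8/s0 VC-HIT; vc=[16,14]
#9 0x49→b18/s2 L1-HIT; vc=[16,14]
#10 0x23→b8/s0 L1-HIT; vc=[16,14]
#11 0x7b→b30/s2 MISS; vc=[16,14,18]
#12 0x79→b30/s2 L1-HIT; vc=[16,14,18]
#13 0x21→b8/s0 L1-HIT; vc=[16,14,18]
#14 0x18→b6/s2 MISS; vc=[16,14,18,30]
#15 0x28→b10/s2 MISS; vc=[14,18,30,6]
#16 0x18→b6/s2 VC-HIT; vc=[14,18,30,10]

VC = [14, 18, 30, 10]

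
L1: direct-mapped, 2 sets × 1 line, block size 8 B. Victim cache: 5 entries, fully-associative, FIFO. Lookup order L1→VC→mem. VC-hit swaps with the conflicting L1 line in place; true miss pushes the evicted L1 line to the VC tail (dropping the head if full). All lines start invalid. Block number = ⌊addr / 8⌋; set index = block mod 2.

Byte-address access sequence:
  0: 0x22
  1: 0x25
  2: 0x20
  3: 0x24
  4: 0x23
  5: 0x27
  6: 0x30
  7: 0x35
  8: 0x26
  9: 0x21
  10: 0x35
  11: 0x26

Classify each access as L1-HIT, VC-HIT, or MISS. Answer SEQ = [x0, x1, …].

SEQ = [MISS, L1-HIT, L1-HIT, L1-HIT, L1-HIT, L1-HIT, MISS, L1-HIT, VC-HIT, L1-HIT, VC-HIT, VC-HIT]

#0 0x22→b4/s0 MISS; vc=[]
#1 0x25→b4/s0 L1-HIT; vc=[]
#2 0x20→b4/s0 L1-HIT; vc=[]
#3 0x24→b4/s0 L1-HIT; vc=[]
#4 0x23→b4/s0 L1-HIT; vc=[]
#5 0x27→b4/s0 L1-HIT; vc=[]
#6 0x30→b6/s0 MISS; vc=[4]
#7 0x35→b6/s0 L1-HIT; vc=[4]
#8 0x26→b4/s0 VC-HIT; vc=[6]
#9 0x21→b4/s0 L1-HIT; vc=[6]
#10 0x35→b6/s0 VC-HIT; vc=[4]
#11 0x26→b4/s0 VC-HIT; vc=[6]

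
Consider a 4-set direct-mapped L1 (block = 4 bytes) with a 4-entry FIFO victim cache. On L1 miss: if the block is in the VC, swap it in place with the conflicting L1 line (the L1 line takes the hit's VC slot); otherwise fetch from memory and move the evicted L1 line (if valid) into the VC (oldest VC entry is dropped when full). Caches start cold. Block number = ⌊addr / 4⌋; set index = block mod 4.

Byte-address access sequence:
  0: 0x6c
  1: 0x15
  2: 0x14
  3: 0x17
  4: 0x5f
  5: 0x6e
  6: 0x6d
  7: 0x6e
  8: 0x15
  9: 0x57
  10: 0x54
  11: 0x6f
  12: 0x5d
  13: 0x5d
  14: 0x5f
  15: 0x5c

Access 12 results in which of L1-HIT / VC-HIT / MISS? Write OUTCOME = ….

#0 0x6c→b27/s3 MISS; vc=[]
#1 0x15→b5/s1 MISS; vc=[]
#2 0x14→b5/s1 L1-HIT; vc=[]
#3 0x17→b5/s1 L1-HIT; vc=[]
#4 0x5f→b23/s3 MISS; vc=[27]
#5 0x6e→b27/s3 VC-HIT; vc=[23]
#6 0x6d→b27/s3 L1-HIT; vc=[23]
#7 0x6e→b27/s3 L1-HIT; vc=[23]
#8 0x15→b5/s1 L1-HIT; vc=[23]
#9 0x57→b21/s1 MISS; vc=[23,5]
#10 0x54→b21/s1 L1-HIT; vc=[23,5]
#11 0x6f→b27/s3 L1-HIT; vc=[23,5]
#12 0x5d→b23/s3 VC-HIT; vc=[27,5]
#13 0x5d→b23/s3 L1-HIT; vc=[27,5]
#14 0x5f→b23/s3 L1-HIT; vc=[27,5]
#15 0x5c→b23/s3 L1-HIT; vc=[27,5]

OUTCOME = VC-HIT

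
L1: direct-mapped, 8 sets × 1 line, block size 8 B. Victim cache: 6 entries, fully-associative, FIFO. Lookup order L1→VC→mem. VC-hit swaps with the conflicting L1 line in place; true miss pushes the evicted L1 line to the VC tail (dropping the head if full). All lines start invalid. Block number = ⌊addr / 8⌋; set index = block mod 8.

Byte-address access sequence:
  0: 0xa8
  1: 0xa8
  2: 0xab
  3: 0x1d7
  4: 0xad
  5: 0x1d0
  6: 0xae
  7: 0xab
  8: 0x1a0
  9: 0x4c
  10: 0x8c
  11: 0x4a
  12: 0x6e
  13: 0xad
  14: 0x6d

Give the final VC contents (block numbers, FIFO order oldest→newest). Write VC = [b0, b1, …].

VC = [17, 21]

0: 0xa8 (blk 21, set 5) → MISS  vc=[]
1: 0xa8 (blk 21, set 5) → L1-HIT  vc=[]
2: 0xab (blk 21, set 5) → L1-HIT  vc=[]
3: 0x1d7 (blk 58, set 2) → MISS  vc=[]
4: 0xad (blk 21, set 5) → L1-HIT  vc=[]
5: 0x1d0 (blk 58, set 2) → L1-HIT  vc=[]
6: 0xae (blk 21, set 5) → L1-HIT  vc=[]
7: 0xab (blk 21, set 5) → L1-HIT  vc=[]
8: 0x1a0 (blk 52, set 4) → MISS  vc=[]
9: 0x4c (blk 9, set 1) → MISS  vc=[]
10: 0x8c (blk 17, set 1) → MISS  vc=[9]
11: 0x4a (blk 9, set 1) → VC-HIT  vc=[17]
12: 0x6e (blk 13, set 5) → MISS  vc=[17, 21]
13: 0xad (blk 21, set 5) → VC-HIT  vc=[17, 13]
14: 0x6d (blk 13, set 5) → VC-HIT  vc=[17, 21]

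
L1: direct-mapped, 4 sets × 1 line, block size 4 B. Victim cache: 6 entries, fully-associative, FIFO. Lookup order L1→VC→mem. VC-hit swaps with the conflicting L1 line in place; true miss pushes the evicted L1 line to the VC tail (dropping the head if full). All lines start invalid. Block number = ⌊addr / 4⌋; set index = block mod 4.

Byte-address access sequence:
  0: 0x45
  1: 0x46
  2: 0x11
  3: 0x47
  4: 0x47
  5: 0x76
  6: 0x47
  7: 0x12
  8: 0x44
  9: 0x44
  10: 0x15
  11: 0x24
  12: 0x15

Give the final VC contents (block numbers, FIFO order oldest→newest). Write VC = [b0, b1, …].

VC = [29, 17, 9]

0: 0x45 (blk 17, set 1) → MISS  vc=[]
1: 0x46 (blk 17, set 1) → L1-HIT  vc=[]
2: 0x11 (blk 4, set 0) → MISS  vc=[]
3: 0x47 (blk 17, set 1) → L1-HIT  vc=[]
4: 0x47 (blk 17, set 1) → L1-HIT  vc=[]
5: 0x76 (blk 29, set 1) → MISS  vc=[17]
6: 0x47 (blk 17, set 1) → VC-HIT  vc=[29]
7: 0x12 (blk 4, set 0) → L1-HIT  vc=[29]
8: 0x44 (blk 17, set 1) → L1-HIT  vc=[29]
9: 0x44 (blk 17, set 1) → L1-HIT  vc=[29]
10: 0x15 (blk 5, set 1) → MISS  vc=[29, 17]
11: 0x24 (blk 9, set 1) → MISS  vc=[29, 17, 5]
12: 0x15 (blk 5, set 1) → VC-HIT  vc=[29, 17, 9]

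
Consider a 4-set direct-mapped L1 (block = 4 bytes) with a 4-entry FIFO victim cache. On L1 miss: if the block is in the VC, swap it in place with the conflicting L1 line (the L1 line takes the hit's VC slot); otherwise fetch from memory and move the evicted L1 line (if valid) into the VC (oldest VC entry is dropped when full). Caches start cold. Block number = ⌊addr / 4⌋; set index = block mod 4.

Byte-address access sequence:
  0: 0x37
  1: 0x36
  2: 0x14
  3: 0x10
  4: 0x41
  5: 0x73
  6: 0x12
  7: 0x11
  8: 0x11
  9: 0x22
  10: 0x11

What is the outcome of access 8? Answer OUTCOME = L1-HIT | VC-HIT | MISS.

OUTCOME = L1-HIT

  [0] addr=0x37 blk=13 s=1: MISS | VC []
  [1] addr=0x36 blk=13 s=1: L1-HIT | VC []
  [2] addr=0x14 blk=5 s=1: MISS | VC [13]
  [3] addr=0x10 blk=4 s=0: MISS | VC [13]
  [4] addr=0x41 blk=16 s=0: MISS | VC [13, 4]
  [5] addr=0x73 blk=28 s=0: MISS | VC [13, 4, 16]
  [6] addr=0x12 blk=4 s=0: VC-HIT | VC [13, 28, 16]
  [7] addr=0x11 blk=4 s=0: L1-HIT | VC [13, 28, 16]
  [8] addr=0x11 blk=4 s=0: L1-HIT | VC [13, 28, 16]
  [9] addr=0x22 blk=8 s=0: MISS | VC [13, 28, 16, 4]
  [10] addr=0x11 blk=4 s=0: VC-HIT | VC [13, 28, 16, 8]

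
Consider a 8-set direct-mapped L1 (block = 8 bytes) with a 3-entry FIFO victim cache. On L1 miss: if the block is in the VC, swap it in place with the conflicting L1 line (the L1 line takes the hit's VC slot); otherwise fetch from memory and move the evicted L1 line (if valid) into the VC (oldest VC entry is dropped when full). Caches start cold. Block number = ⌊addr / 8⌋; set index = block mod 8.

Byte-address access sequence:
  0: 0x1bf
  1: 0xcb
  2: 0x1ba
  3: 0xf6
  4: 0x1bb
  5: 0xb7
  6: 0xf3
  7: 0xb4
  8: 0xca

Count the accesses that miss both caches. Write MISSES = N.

#0 0x1bf→b55/s7 MISS; vc=[]
#1 0xcb→b25/s1 MISS; vc=[]
#2 0x1ba→b55/s7 L1-HIT; vc=[]
#3 0xf6→b30/s6 MISS; vc=[]
#4 0x1bb→b55/s7 L1-HIT; vc=[]
#5 0xb7→b22/s6 MISS; vc=[30]
#6 0xf3→b30/s6 VC-HIT; vc=[22]
#7 0xb4→b22/s6 VC-HIT; vc=[30]
#8 0xca→b25/s1 L1-HIT; vc=[30]

MISSES = 4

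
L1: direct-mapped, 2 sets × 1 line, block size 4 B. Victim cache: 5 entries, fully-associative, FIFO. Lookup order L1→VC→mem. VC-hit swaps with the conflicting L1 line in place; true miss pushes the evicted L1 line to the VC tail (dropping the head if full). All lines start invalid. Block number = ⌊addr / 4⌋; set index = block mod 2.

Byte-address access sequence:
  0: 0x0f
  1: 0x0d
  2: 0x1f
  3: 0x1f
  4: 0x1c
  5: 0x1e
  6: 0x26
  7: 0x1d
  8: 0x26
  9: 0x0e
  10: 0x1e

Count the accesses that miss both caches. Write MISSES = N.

0: 0xf (blk 3, set 1) → MISS  vc=[]
1: 0xd (blk 3, set 1) → L1-HIT  vc=[]
2: 0x1f (blk 7, set 1) → MISS  vc=[3]
3: 0x1f (blk 7, set 1) → L1-HIT  vc=[3]
4: 0x1c (blk 7, set 1) → L1-HIT  vc=[3]
5: 0x1e (blk 7, set 1) → L1-HIT  vc=[3]
6: 0x26 (blk 9, set 1) → MISS  vc=[3, 7]
7: 0x1d (blk 7, set 1) → VC-HIT  vc=[3, 9]
8: 0x26 (blk 9, set 1) → VC-HIT  vc=[3, 7]
9: 0xe (blk 3, set 1) → VC-HIT  vc=[9, 7]
10: 0x1e (blk 7, set 1) → VC-HIT  vc=[9, 3]

MISSES = 3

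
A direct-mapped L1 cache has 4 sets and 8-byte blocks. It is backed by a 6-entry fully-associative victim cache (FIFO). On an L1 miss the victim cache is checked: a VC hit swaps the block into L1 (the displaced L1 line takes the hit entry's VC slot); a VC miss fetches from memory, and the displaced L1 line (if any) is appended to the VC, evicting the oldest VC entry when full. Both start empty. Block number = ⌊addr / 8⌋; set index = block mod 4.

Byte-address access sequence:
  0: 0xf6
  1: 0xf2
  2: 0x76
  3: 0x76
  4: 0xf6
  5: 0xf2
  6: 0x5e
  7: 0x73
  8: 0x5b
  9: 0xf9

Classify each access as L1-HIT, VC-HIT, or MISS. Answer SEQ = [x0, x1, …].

SEQ = [MISS, L1-HIT, MISS, L1-HIT, VC-HIT, L1-HIT, MISS, VC-HIT, L1-HIT, MISS]

  [0] addr=0xf6 blk=30 s=2: MISS | VC []
  [1] addr=0xf2 blk=30 s=2: L1-HIT | VC []
  [2] addr=0x76 blk=14 s=2: MISS | VC [30]
  [3] addr=0x76 blk=14 s=2: L1-HIT | VC [30]
  [4] addr=0xf6 blk=30 s=2: VC-HIT | VC [14]
  [5] addr=0xf2 blk=30 s=2: L1-HIT | VC [14]
  [6] addr=0x5e blk=11 s=3: MISS | VC [14]
  [7] addr=0x73 blk=14 s=2: VC-HIT | VC [30]
  [8] addr=0x5b blk=11 s=3: L1-HIT | VC [30]
  [9] addr=0xf9 blk=31 s=3: MISS | VC [30, 11]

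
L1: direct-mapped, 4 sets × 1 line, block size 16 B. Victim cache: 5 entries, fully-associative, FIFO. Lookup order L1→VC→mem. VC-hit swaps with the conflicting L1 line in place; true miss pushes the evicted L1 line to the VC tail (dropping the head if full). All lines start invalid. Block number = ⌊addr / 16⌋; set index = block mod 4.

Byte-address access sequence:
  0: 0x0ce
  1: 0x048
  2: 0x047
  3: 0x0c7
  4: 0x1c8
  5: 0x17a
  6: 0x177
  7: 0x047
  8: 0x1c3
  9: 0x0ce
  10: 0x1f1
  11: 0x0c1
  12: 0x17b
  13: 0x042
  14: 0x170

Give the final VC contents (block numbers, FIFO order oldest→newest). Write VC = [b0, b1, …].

0: 0xce (blk 12, set 0) → MISS  vc=[]
1: 0x48 (blk 4, set 0) → MISS  vc=[12]
2: 0x47 (blk 4, set 0) → L1-HIT  vc=[12]
3: 0xc7 (blk 12, set 0) → VC-HIT  vc=[4]
4: 0x1c8 (blk 28, set 0) → MISS  vc=[4, 12]
5: 0x17a (blk 23, set 3) → MISS  vc=[4, 12]
6: 0x177 (blk 23, set 3) → L1-HIT  vc=[4, 12]
7: 0x47 (blk 4, set 0) → VC-HIT  vc=[28, 12]
8: 0x1c3 (blk 28, set 0) → VC-HIT  vc=[4, 12]
9: 0xce (blk 12, set 0) → VC-HIT  vc=[4, 28]
10: 0x1f1 (blk 31, set 3) → MISS  vc=[4, 28, 23]
11: 0xc1 (blk 12, set 0) → L1-HIT  vc=[4, 28, 23]
12: 0x17b (blk 23, set 3) → VC-HIT  vc=[4, 28, 31]
13: 0x42 (blk 4, set 0) → VC-HIT  vc=[12, 28, 31]
14: 0x170 (blk 23, set 3) → L1-HIT  vc=[12, 28, 31]

VC = [12, 28, 31]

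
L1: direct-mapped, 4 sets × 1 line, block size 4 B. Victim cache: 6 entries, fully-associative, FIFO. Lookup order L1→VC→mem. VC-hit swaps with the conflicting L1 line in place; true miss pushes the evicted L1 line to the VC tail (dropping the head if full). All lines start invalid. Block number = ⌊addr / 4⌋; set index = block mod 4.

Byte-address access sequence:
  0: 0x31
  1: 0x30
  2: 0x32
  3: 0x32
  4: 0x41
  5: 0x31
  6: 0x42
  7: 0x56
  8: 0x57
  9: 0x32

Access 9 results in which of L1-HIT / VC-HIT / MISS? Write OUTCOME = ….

0: 0x31 (blk 12, set 0) → MISS  vc=[]
1: 0x30 (blk 12, set 0) → L1-HIT  vc=[]
2: 0x32 (blk 12, set 0) → L1-HIT  vc=[]
3: 0x32 (blk 12, set 0) → L1-HIT  vc=[]
4: 0x41 (blk 16, set 0) → MISS  vc=[12]
5: 0x31 (blk 12, set 0) → VC-HIT  vc=[16]
6: 0x42 (blk 16, set 0) → VC-HIT  vc=[12]
7: 0x56 (blk 21, set 1) → MISS  vc=[12]
8: 0x57 (blk 21, set 1) → L1-HIT  vc=[12]
9: 0x32 (blk 12, set 0) → VC-HIT  vc=[16]

OUTCOME = VC-HIT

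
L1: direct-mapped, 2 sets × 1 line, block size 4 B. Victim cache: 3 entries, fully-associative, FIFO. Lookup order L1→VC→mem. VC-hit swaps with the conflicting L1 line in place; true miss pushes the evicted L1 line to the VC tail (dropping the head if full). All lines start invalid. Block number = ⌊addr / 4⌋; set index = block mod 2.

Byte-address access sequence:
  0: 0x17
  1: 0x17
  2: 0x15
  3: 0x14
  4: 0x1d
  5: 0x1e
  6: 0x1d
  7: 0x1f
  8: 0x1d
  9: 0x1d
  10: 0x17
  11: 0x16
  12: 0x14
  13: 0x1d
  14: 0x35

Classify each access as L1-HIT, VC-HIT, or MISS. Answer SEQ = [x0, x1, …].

#0 0x17→b5/s1 MISS; vc=[]
#1 0x17→b5/s1 L1-HIT; vc=[]
#2 0x15→b5/s1 L1-HIT; vc=[]
#3 0x14→b5/s1 L1-HIT; vc=[]
#4 0x1d→b7/s1 MISS; vc=[5]
#5 0x1e→b7/s1 L1-HIT; vc=[5]
#6 0x1d→b7/s1 L1-HIT; vc=[5]
#7 0x1f→b7/s1 L1-HIT; vc=[5]
#8 0x1d→b7/s1 L1-HIT; vc=[5]
#9 0x1d→b7/s1 L1-HIT; vc=[5]
#10 0x17→b5/s1 VC-HIT; vc=[7]
#11 0x16→b5/s1 L1-HIT; vc=[7]
#12 0x14→b5/s1 L1-HIT; vc=[7]
#13 0x1d→b7/s1 VC-HIT; vc=[5]
#14 0x35→b13/s1 MISS; vc=[5,7]

SEQ = [MISS, L1-HIT, L1-HIT, L1-HIT, MISS, L1-HIT, L1-HIT, L1-HIT, L1-HIT, L1-HIT, VC-HIT, L1-HIT, L1-HIT, VC-HIT, MISS]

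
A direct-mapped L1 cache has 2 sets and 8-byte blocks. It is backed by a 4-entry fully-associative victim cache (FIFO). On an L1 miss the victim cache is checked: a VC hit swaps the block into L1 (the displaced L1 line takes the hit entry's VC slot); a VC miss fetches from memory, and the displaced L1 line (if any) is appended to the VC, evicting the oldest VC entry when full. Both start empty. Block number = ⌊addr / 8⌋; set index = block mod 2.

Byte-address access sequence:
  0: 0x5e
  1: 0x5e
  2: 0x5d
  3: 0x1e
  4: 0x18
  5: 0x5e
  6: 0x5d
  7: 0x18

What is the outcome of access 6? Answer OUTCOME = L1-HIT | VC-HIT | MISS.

  [0] addr=0x5e blk=11 s=1: MISS | VC []
  [1] addr=0x5e blk=11 s=1: L1-HIT | VC []
  [2] addr=0x5d blk=11 s=1: L1-HIT | VC []
  [3] addr=0x1e blk=3 s=1: MISS | VC [11]
  [4] addr=0x18 blk=3 s=1: L1-HIT | VC [11]
  [5] addr=0x5e blk=11 s=1: VC-HIT | VC [3]
  [6] addr=0x5d blk=11 s=1: L1-HIT | VC [3]
  [7] addr=0x18 blk=3 s=1: VC-HIT | VC [11]

OUTCOME = L1-HIT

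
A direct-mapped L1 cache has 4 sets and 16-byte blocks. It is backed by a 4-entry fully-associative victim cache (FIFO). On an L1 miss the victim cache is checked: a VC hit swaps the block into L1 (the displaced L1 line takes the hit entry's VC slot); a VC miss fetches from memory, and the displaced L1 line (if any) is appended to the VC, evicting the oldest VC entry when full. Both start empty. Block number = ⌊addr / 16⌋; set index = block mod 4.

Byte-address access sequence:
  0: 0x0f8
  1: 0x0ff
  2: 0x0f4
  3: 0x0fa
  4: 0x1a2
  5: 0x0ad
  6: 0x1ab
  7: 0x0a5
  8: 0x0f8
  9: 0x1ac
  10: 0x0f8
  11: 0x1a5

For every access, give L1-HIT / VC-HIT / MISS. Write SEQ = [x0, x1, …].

  [0] addr=0xf8 blk=15 s=3: MISS | VC []
  [1] addr=0xff blk=15 s=3: L1-HIT | VC []
  [2] addr=0xf4 blk=15 s=3: L1-HIT | VC []
  [3] addr=0xfa blk=15 s=3: L1-HIT | VC []
  [4] addr=0x1a2 blk=26 s=2: MISS | VC []
  [5] addr=0xad blk=10 s=2: MISS | VC [26]
  [6] addr=0x1ab blk=26 s=2: VC-HIT | VC [10]
  [7] addr=0xa5 blk=10 s=2: VC-HIT | VC [26]
  [8] addr=0xf8 blk=15 s=3: L1-HIT | VC [26]
  [9] addr=0x1ac blk=26 s=2: VC-HIT | VC [10]
  [10] addr=0xf8 blk=15 s=3: L1-HIT | VC [10]
  [11] addr=0x1a5 blk=26 s=2: L1-HIT | VC [10]

SEQ = [MISS, L1-HIT, L1-HIT, L1-HIT, MISS, MISS, VC-HIT, VC-HIT, L1-HIT, VC-HIT, L1-HIT, L1-HIT]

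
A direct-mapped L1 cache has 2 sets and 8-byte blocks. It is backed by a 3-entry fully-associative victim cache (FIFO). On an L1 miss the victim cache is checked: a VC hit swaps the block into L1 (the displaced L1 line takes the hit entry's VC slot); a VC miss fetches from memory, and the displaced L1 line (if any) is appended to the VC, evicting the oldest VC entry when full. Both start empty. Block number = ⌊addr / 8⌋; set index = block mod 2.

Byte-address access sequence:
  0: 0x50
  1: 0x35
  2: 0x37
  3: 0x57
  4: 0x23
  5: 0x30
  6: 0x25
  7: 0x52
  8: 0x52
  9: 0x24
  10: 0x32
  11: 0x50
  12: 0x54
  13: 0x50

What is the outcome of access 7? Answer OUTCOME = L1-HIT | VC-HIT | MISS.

0: 0x50 (blk 10, set 0) → MISS  vc=[]
1: 0x35 (blk 6, set 0) → MISS  vc=[10]
2: 0x37 (blk 6, set 0) → L1-HIT  vc=[10]
3: 0x57 (blk 10, set 0) → VC-HIT  vc=[6]
4: 0x23 (blk 4, set 0) → MISS  vc=[6, 10]
5: 0x30 (blk 6, set 0) → VC-HIT  vc=[4, 10]
6: 0x25 (blk 4, set 0) → VC-HIT  vc=[6, 10]
7: 0x52 (blk 10, set 0) → VC-HIT  vc=[6, 4]
8: 0x52 (blk 10, set 0) → L1-HIT  vc=[6, 4]
9: 0x24 (blk 4, set 0) → VC-HIT  vc=[6, 10]
10: 0x32 (blk 6, set 0) → VC-HIT  vc=[4, 10]
11: 0x50 (blk 10, set 0) → VC-HIT  vc=[4, 6]
12: 0x54 (blk 10, set 0) → L1-HIT  vc=[4, 6]
13: 0x50 (blk 10, set 0) → L1-HIT  vc=[4, 6]

OUTCOME = VC-HIT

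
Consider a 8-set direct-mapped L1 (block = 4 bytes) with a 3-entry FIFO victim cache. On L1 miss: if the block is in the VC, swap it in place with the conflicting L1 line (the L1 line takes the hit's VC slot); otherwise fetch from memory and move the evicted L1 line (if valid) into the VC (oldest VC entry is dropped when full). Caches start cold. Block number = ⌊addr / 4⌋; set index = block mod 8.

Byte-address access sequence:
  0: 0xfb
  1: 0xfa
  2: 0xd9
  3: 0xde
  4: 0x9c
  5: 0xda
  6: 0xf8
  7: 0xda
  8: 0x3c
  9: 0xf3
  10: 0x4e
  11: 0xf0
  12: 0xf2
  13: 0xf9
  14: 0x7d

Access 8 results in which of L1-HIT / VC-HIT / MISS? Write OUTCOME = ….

OUTCOME = MISS

#0 0xfb→b62/s6 MISS; vc=[]
#1 0xfa→b62/s6 L1-HIT; vc=[]
#2 0xd9→b54/s6 MISS; vc=[62]
#3 0xde→b55/s7 MISS; vc=[62]
#4 0x9c→b39/s7 MISS; vc=[62,55]
#5 0xda→b54/s6 L1-HIT; vc=[62,55]
#6 0xf8→b62/s6 VC-HIT; vc=[54,55]
#7 0xda→b54/s6 VC-HIT; vc=[62,55]
#8 0x3c→b15/s7 MISS; vc=[62,55,39]
#9 0xf3→b60/s4 MISS; vc=[62,55,39]
#10 0x4e→b19/s3 MISS; vc=[62,55,39]
#11 0xf0→b60/s4 L1-HIT; vc=[62,55,39]
#12 0xf2→b60/s4 L1-HIT; vc=[62,55,39]
#13 0xf9→b62/s6 VC-HIT; vc=[54,55,39]
#14 0x7d→b31/s7 MISS; vc=[55,39,15]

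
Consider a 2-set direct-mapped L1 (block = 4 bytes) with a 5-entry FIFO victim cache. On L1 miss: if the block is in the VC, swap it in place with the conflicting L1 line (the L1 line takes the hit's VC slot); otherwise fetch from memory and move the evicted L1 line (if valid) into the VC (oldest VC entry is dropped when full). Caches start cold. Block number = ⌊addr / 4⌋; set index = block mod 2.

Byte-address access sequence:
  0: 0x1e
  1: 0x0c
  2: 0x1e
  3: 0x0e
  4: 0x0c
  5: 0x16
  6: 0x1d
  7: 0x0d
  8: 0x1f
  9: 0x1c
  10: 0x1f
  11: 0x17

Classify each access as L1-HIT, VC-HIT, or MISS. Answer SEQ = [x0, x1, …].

SEQ = [MISS, MISS, VC-HIT, VC-HIT, L1-HIT, MISS, VC-HIT, VC-HIT, VC-HIT, L1-HIT, L1-HIT, VC-HIT]

0: 0x1e (blk 7, set 1) → MISS  vc=[]
1: 0xc (blk 3, set 1) → MISS  vc=[7]
2: 0x1e (blk 7, set 1) → VC-HIT  vc=[3]
3: 0xe (blk 3, set 1) → VC-HIT  vc=[7]
4: 0xc (blk 3, set 1) → L1-HIT  vc=[7]
5: 0x16 (blk 5, set 1) → MISS  vc=[7, 3]
6: 0x1d (blk 7, set 1) → VC-HIT  vc=[5, 3]
7: 0xd (blk 3, set 1) → VC-HIT  vc=[5, 7]
8: 0x1f (blk 7, set 1) → VC-HIT  vc=[5, 3]
9: 0x1c (blk 7, set 1) → L1-HIT  vc=[5, 3]
10: 0x1f (blk 7, set 1) → L1-HIT  vc=[5, 3]
11: 0x17 (blk 5, set 1) → VC-HIT  vc=[7, 3]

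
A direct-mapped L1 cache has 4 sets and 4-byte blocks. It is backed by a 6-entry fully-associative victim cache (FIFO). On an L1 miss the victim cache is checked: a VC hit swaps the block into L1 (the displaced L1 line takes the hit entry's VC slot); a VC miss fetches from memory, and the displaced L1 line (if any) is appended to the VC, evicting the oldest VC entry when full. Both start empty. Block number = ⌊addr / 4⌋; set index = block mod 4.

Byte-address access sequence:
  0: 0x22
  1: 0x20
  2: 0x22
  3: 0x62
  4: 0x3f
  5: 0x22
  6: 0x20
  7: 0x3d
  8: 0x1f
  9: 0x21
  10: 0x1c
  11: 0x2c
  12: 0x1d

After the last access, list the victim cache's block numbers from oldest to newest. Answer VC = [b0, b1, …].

VC = [24, 15, 11]

0: 0x22 (blk 8, set 0) → MISS  vc=[]
1: 0x20 (blk 8, set 0) → L1-HIT  vc=[]
2: 0x22 (blk 8, set 0) → L1-HIT  vc=[]
3: 0x62 (blk 24, set 0) → MISS  vc=[8]
4: 0x3f (blk 15, set 3) → MISS  vc=[8]
5: 0x22 (blk 8, set 0) → VC-HIT  vc=[24]
6: 0x20 (blk 8, set 0) → L1-HIT  vc=[24]
7: 0x3d (blk 15, set 3) → L1-HIT  vc=[24]
8: 0x1f (blk 7, set 3) → MISS  vc=[24, 15]
9: 0x21 (blk 8, set 0) → L1-HIT  vc=[24, 15]
10: 0x1c (blk 7, set 3) → L1-HIT  vc=[24, 15]
11: 0x2c (blk 11, set 3) → MISS  vc=[24, 15, 7]
12: 0x1d (blk 7, set 3) → VC-HIT  vc=[24, 15, 11]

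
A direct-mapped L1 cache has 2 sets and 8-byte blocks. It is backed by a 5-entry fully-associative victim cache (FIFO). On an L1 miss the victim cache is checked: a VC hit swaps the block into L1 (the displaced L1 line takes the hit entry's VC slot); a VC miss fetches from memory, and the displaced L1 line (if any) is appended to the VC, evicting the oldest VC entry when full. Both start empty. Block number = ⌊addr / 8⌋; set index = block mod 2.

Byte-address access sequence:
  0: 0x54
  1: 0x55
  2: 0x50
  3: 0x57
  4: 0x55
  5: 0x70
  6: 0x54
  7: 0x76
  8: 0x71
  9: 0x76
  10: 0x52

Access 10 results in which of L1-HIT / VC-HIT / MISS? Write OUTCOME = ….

OUTCOME = VC-HIT

#0 0x54→b10/s0 MISS; vc=[]
#1 0x55→b10/s0 L1-HIT; vc=[]
#2 0x50→b10/s0 L1-HIT; vc=[]
#3 0x57→b10/s0 L1-HIT; vc=[]
#4 0x55→b10/s0 L1-HIT; vc=[]
#5 0x70→b14/s0 MISS; vc=[10]
#6 0x54→b10/s0 VC-HIT; vc=[14]
#7 0x76→b14/s0 VC-HIT; vc=[10]
#8 0x71→b14/s0 L1-HIT; vc=[10]
#9 0x76→b14/s0 L1-HIT; vc=[10]
#10 0x52→b10/s0 VC-HIT; vc=[14]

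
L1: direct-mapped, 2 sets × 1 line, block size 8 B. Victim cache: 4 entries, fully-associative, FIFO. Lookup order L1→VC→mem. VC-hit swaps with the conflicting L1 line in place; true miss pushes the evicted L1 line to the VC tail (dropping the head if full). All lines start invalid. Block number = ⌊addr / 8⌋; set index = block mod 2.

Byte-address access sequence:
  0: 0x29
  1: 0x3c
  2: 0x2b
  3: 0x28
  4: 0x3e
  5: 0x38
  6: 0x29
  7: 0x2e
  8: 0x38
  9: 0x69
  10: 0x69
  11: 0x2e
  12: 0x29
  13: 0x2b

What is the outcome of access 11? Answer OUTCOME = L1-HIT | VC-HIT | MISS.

OUTCOME = VC-HIT

0: 0x29 (blk 5, set 1) → MISS  vc=[]
1: 0x3c (blk 7, set 1) → MISS  vc=[5]
2: 0x2b (blk 5, set 1) → VC-HIT  vc=[7]
3: 0x28 (blk 5, set 1) → L1-HIT  vc=[7]
4: 0x3e (blk 7, set 1) → VC-HIT  vc=[5]
5: 0x38 (blk 7, set 1) → L1-HIT  vc=[5]
6: 0x29 (blk 5, set 1) → VC-HIT  vc=[7]
7: 0x2e (blk 5, set 1) → L1-HIT  vc=[7]
8: 0x38 (blk 7, set 1) → VC-HIT  vc=[5]
9: 0x69 (blk 13, set 1) → MISS  vc=[5, 7]
10: 0x69 (blk 13, set 1) → L1-HIT  vc=[5, 7]
11: 0x2e (blk 5, set 1) → VC-HIT  vc=[13, 7]
12: 0x29 (blk 5, set 1) → L1-HIT  vc=[13, 7]
13: 0x2b (blk 5, set 1) → L1-HIT  vc=[13, 7]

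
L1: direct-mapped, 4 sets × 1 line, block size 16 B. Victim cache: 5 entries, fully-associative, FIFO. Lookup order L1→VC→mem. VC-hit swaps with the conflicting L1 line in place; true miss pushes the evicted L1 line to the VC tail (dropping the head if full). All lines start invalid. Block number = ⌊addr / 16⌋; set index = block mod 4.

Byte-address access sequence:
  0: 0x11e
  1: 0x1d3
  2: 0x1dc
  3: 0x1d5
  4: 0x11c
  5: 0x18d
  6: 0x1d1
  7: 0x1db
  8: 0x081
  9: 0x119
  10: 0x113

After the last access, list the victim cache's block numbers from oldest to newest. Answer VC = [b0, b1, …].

VC = [29, 24]

  [0] addr=0x11e blk=17 s=1: MISS | VC []
  [1] addr=0x1d3 blk=29 s=1: MISS | VC [17]
  [2] addr=0x1dc blk=29 s=1: L1-HIT | VC [17]
  [3] addr=0x1d5 blk=29 s=1: L1-HIT | VC [17]
  [4] addr=0x11c blk=17 s=1: VC-HIT | VC [29]
  [5] addr=0x18d blk=24 s=0: MISS | VC [29]
  [6] addr=0x1d1 blk=29 s=1: VC-HIT | VC [17]
  [7] addr=0x1db blk=29 s=1: L1-HIT | VC [17]
  [8] addr=0x81 blk=8 s=0: MISS | VC [17, 24]
  [9] addr=0x119 blk=17 s=1: VC-HIT | VC [29, 24]
  [10] addr=0x113 blk=17 s=1: L1-HIT | VC [29, 24]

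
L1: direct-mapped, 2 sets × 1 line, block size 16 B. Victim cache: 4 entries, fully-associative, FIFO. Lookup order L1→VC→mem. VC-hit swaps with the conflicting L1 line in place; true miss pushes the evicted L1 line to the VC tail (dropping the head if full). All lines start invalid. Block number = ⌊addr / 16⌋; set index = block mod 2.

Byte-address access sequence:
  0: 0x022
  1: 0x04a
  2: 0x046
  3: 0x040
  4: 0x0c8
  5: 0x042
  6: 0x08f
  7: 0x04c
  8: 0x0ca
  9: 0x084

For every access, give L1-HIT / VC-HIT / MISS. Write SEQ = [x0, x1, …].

0: 0x22 (blk 2, set 0) → MISS  vc=[]
1: 0x4a (blk 4, set 0) → MISS  vc=[2]
2: 0x46 (blk 4, set 0) → L1-HIT  vc=[2]
3: 0x40 (blk 4, set 0) → L1-HIT  vc=[2]
4: 0xc8 (blk 12, set 0) → MISS  vc=[2, 4]
5: 0x42 (blk 4, set 0) → VC-HIT  vc=[2, 12]
6: 0x8f (blk 8, set 0) → MISS  vc=[2, 12, 4]
7: 0x4c (blk 4, set 0) → VC-HIT  vc=[2, 12, 8]
8: 0xca (blk 12, set 0) → VC-HIT  vc=[2, 4, 8]
9: 0x84 (blk 8, set 0) → VC-HIT  vc=[2, 4, 12]

SEQ = [MISS, MISS, L1-HIT, L1-HIT, MISS, VC-HIT, MISS, VC-HIT, VC-HIT, VC-HIT]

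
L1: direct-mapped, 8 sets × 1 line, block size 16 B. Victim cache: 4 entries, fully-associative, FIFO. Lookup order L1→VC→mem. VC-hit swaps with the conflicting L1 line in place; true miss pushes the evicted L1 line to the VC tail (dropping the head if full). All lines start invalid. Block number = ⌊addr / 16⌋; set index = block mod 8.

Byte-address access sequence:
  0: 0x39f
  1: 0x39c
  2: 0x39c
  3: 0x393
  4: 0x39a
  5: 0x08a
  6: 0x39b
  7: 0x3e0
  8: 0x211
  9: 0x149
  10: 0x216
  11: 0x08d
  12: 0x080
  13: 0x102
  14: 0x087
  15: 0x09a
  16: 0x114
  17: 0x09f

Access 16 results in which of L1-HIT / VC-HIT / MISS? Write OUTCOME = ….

OUTCOME = MISS

  [0] addr=0x39f blk=57 s=1: MISS | VC []
  [1] addr=0x39c blk=57 s=1: L1-HIT | VC []
  [2] addr=0x39c blk=57 s=1: L1-HIT | VC []
  [3] addr=0x393 blk=57 s=1: L1-HIT | VC []
  [4] addr=0x39a blk=57 s=1: L1-HIT | VC []
  [5] addr=0x8a blk=8 s=0: MISS | VC []
  [6] addr=0x39b blk=57 s=1: L1-HIT | VC []
  [7] addr=0x3e0 blk=62 s=6: MISS | VC []
  [8] addr=0x211 blk=33 s=1: MISS | VC [57]
  [9] addr=0x149 blk=20 s=4: MISS | VC [57]
  [10] addr=0x216 blk=33 s=1: L1-HIT | VC [57]
  [11] addr=0x8d blk=8 s=0: L1-HIT | VC [57]
  [12] addr=0x80 blk=8 s=0: L1-HIT | VC [57]
  [13] addr=0x102 blk=16 s=0: MISS | VC [57, 8]
  [14] addr=0x87 blk=8 s=0: VC-HIT | VC [57, 16]
  [15] addr=0x9a blk=9 s=1: MISS | VC [57, 16, 33]
  [16] addr=0x114 blk=17 s=1: MISS | VC [57, 16, 33, 9]
  [17] addr=0x9f blk=9 s=1: VC-HIT | VC [57, 16, 33, 17]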